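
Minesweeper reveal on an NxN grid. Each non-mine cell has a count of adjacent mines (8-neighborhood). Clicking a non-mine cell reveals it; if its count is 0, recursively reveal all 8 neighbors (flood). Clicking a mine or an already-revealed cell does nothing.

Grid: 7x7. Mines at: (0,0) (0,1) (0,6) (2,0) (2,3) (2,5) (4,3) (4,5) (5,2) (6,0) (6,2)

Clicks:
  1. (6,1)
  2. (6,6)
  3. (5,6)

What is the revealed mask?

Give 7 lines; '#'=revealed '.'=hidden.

Answer: .......
.......
.......
.......
.......
...####
.#.####

Derivation:
Click 1 (6,1) count=3: revealed 1 new [(6,1)] -> total=1
Click 2 (6,6) count=0: revealed 8 new [(5,3) (5,4) (5,5) (5,6) (6,3) (6,4) (6,5) (6,6)] -> total=9
Click 3 (5,6) count=1: revealed 0 new [(none)] -> total=9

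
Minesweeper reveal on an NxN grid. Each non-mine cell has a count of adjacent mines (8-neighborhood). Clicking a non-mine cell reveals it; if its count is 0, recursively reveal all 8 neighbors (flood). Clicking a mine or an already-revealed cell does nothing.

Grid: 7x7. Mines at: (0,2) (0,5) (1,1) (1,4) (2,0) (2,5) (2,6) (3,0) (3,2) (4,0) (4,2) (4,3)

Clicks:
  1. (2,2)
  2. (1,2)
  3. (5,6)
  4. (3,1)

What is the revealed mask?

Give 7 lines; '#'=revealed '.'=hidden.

Answer: .......
..#....
..#....
.#..###
....###
#######
#######

Derivation:
Click 1 (2,2) count=2: revealed 1 new [(2,2)] -> total=1
Click 2 (1,2) count=2: revealed 1 new [(1,2)] -> total=2
Click 3 (5,6) count=0: revealed 20 new [(3,4) (3,5) (3,6) (4,4) (4,5) (4,6) (5,0) (5,1) (5,2) (5,3) (5,4) (5,5) (5,6) (6,0) (6,1) (6,2) (6,3) (6,4) (6,5) (6,6)] -> total=22
Click 4 (3,1) count=5: revealed 1 new [(3,1)] -> total=23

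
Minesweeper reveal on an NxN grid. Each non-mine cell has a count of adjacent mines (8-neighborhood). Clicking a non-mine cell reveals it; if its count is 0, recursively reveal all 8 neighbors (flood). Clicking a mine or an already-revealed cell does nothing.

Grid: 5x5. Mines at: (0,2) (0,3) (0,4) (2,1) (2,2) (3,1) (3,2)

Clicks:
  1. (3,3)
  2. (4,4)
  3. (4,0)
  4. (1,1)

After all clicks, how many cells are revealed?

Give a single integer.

Answer: 10

Derivation:
Click 1 (3,3) count=2: revealed 1 new [(3,3)] -> total=1
Click 2 (4,4) count=0: revealed 7 new [(1,3) (1,4) (2,3) (2,4) (3,4) (4,3) (4,4)] -> total=8
Click 3 (4,0) count=1: revealed 1 new [(4,0)] -> total=9
Click 4 (1,1) count=3: revealed 1 new [(1,1)] -> total=10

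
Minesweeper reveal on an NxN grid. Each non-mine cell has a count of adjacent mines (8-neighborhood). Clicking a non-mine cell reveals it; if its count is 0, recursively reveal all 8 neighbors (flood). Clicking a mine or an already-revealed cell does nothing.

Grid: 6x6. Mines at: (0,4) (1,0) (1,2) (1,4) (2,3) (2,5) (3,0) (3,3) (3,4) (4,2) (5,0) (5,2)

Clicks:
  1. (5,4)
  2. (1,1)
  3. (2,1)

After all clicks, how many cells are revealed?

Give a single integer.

Click 1 (5,4) count=0: revealed 6 new [(4,3) (4,4) (4,5) (5,3) (5,4) (5,5)] -> total=6
Click 2 (1,1) count=2: revealed 1 new [(1,1)] -> total=7
Click 3 (2,1) count=3: revealed 1 new [(2,1)] -> total=8

Answer: 8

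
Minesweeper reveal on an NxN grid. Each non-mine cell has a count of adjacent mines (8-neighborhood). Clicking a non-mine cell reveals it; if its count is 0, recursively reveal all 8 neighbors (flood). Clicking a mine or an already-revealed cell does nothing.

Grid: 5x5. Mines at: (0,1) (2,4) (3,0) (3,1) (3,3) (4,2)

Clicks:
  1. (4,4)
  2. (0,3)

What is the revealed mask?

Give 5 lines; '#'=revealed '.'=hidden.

Click 1 (4,4) count=1: revealed 1 new [(4,4)] -> total=1
Click 2 (0,3) count=0: revealed 6 new [(0,2) (0,3) (0,4) (1,2) (1,3) (1,4)] -> total=7

Answer: ..###
..###
.....
.....
....#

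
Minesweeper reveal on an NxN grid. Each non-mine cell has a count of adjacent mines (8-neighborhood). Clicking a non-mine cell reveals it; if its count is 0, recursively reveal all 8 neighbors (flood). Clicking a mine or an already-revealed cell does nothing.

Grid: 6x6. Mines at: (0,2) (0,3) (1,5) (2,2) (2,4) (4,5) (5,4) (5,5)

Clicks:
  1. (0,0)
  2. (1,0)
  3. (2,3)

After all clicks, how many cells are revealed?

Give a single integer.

Answer: 19

Derivation:
Click 1 (0,0) count=0: revealed 18 new [(0,0) (0,1) (1,0) (1,1) (2,0) (2,1) (3,0) (3,1) (3,2) (3,3) (4,0) (4,1) (4,2) (4,3) (5,0) (5,1) (5,2) (5,3)] -> total=18
Click 2 (1,0) count=0: revealed 0 new [(none)] -> total=18
Click 3 (2,3) count=2: revealed 1 new [(2,3)] -> total=19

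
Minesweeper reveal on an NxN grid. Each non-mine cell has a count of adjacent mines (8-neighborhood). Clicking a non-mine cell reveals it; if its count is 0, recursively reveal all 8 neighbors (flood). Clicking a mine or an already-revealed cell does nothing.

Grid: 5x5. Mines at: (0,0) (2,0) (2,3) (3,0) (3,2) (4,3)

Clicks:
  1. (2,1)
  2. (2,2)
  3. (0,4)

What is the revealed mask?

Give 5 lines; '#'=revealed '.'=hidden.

Answer: .####
.####
.##..
.....
.....

Derivation:
Click 1 (2,1) count=3: revealed 1 new [(2,1)] -> total=1
Click 2 (2,2) count=2: revealed 1 new [(2,2)] -> total=2
Click 3 (0,4) count=0: revealed 8 new [(0,1) (0,2) (0,3) (0,4) (1,1) (1,2) (1,3) (1,4)] -> total=10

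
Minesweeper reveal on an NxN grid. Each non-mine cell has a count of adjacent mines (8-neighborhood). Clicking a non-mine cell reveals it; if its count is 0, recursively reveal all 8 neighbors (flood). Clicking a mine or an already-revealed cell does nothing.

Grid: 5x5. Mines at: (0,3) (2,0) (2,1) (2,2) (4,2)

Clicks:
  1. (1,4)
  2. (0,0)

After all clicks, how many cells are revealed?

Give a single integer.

Answer: 7

Derivation:
Click 1 (1,4) count=1: revealed 1 new [(1,4)] -> total=1
Click 2 (0,0) count=0: revealed 6 new [(0,0) (0,1) (0,2) (1,0) (1,1) (1,2)] -> total=7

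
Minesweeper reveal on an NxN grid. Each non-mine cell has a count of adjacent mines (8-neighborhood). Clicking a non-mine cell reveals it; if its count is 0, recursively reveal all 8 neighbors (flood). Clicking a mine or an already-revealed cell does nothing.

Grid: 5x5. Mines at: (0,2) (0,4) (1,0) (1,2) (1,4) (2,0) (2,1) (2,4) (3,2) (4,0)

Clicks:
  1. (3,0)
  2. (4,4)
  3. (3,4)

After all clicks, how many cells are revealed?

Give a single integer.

Click 1 (3,0) count=3: revealed 1 new [(3,0)] -> total=1
Click 2 (4,4) count=0: revealed 4 new [(3,3) (3,4) (4,3) (4,4)] -> total=5
Click 3 (3,4) count=1: revealed 0 new [(none)] -> total=5

Answer: 5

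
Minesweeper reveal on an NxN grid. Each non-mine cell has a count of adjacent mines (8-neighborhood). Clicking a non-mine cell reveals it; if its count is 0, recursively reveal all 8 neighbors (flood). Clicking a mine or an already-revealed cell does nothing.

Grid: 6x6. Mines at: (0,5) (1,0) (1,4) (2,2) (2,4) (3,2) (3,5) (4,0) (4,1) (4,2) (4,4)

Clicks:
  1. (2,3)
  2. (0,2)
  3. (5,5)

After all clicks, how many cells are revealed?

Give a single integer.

Click 1 (2,3) count=4: revealed 1 new [(2,3)] -> total=1
Click 2 (0,2) count=0: revealed 6 new [(0,1) (0,2) (0,3) (1,1) (1,2) (1,3)] -> total=7
Click 3 (5,5) count=1: revealed 1 new [(5,5)] -> total=8

Answer: 8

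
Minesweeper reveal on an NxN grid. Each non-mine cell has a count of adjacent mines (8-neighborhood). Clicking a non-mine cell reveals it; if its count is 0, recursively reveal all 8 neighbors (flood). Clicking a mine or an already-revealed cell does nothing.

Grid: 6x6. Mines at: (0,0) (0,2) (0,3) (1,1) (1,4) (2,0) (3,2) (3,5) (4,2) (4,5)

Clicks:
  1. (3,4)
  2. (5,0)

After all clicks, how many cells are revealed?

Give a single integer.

Click 1 (3,4) count=2: revealed 1 new [(3,4)] -> total=1
Click 2 (5,0) count=0: revealed 6 new [(3,0) (3,1) (4,0) (4,1) (5,0) (5,1)] -> total=7

Answer: 7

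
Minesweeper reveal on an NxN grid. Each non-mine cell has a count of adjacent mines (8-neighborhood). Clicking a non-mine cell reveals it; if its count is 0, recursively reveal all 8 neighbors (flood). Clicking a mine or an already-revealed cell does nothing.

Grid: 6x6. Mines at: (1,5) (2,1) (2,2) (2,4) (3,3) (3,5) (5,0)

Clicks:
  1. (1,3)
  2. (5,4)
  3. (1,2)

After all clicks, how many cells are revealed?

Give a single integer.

Answer: 12

Derivation:
Click 1 (1,3) count=2: revealed 1 new [(1,3)] -> total=1
Click 2 (5,4) count=0: revealed 10 new [(4,1) (4,2) (4,3) (4,4) (4,5) (5,1) (5,2) (5,3) (5,4) (5,5)] -> total=11
Click 3 (1,2) count=2: revealed 1 new [(1,2)] -> total=12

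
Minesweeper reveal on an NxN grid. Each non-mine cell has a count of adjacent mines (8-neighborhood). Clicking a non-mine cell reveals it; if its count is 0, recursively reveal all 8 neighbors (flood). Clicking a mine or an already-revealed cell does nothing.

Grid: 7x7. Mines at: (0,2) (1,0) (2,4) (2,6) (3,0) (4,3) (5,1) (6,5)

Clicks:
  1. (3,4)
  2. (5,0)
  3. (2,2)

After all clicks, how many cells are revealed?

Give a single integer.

Click 1 (3,4) count=2: revealed 1 new [(3,4)] -> total=1
Click 2 (5,0) count=1: revealed 1 new [(5,0)] -> total=2
Click 3 (2,2) count=0: revealed 9 new [(1,1) (1,2) (1,3) (2,1) (2,2) (2,3) (3,1) (3,2) (3,3)] -> total=11

Answer: 11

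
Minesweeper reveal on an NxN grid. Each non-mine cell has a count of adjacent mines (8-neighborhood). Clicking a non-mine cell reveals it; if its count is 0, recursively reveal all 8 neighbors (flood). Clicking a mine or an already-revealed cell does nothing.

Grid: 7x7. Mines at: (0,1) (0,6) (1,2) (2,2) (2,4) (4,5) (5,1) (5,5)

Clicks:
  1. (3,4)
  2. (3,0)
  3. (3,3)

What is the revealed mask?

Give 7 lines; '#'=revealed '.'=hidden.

Click 1 (3,4) count=2: revealed 1 new [(3,4)] -> total=1
Click 2 (3,0) count=0: revealed 8 new [(1,0) (1,1) (2,0) (2,1) (3,0) (3,1) (4,0) (4,1)] -> total=9
Click 3 (3,3) count=2: revealed 1 new [(3,3)] -> total=10

Answer: .......
##.....
##.....
##.##..
##.....
.......
.......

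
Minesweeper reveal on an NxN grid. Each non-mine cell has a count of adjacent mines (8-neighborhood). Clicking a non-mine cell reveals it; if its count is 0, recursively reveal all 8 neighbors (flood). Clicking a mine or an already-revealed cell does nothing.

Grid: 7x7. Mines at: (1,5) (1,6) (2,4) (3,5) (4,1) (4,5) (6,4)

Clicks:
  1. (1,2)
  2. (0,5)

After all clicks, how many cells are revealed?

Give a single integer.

Answer: 19

Derivation:
Click 1 (1,2) count=0: revealed 18 new [(0,0) (0,1) (0,2) (0,3) (0,4) (1,0) (1,1) (1,2) (1,3) (1,4) (2,0) (2,1) (2,2) (2,3) (3,0) (3,1) (3,2) (3,3)] -> total=18
Click 2 (0,5) count=2: revealed 1 new [(0,5)] -> total=19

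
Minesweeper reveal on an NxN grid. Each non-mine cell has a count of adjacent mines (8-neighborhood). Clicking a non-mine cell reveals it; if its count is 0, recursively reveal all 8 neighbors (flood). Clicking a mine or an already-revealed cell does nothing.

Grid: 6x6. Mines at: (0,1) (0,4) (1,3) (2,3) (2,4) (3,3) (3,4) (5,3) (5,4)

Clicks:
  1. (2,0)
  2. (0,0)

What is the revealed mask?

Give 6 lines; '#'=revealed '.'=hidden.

Click 1 (2,0) count=0: revealed 15 new [(1,0) (1,1) (1,2) (2,0) (2,1) (2,2) (3,0) (3,1) (3,2) (4,0) (4,1) (4,2) (5,0) (5,1) (5,2)] -> total=15
Click 2 (0,0) count=1: revealed 1 new [(0,0)] -> total=16

Answer: #.....
###...
###...
###...
###...
###...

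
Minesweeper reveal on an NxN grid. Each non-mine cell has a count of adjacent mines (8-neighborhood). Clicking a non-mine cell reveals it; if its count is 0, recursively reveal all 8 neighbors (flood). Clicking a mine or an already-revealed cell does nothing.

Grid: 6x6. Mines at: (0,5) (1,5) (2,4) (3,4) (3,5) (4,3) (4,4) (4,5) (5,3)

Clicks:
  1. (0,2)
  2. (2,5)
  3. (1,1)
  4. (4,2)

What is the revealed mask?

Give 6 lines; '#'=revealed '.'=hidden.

Answer: #####.
#####.
####.#
####..
###...
###...

Derivation:
Click 1 (0,2) count=0: revealed 24 new [(0,0) (0,1) (0,2) (0,3) (0,4) (1,0) (1,1) (1,2) (1,3) (1,4) (2,0) (2,1) (2,2) (2,3) (3,0) (3,1) (3,2) (3,3) (4,0) (4,1) (4,2) (5,0) (5,1) (5,2)] -> total=24
Click 2 (2,5) count=4: revealed 1 new [(2,5)] -> total=25
Click 3 (1,1) count=0: revealed 0 new [(none)] -> total=25
Click 4 (4,2) count=2: revealed 0 new [(none)] -> total=25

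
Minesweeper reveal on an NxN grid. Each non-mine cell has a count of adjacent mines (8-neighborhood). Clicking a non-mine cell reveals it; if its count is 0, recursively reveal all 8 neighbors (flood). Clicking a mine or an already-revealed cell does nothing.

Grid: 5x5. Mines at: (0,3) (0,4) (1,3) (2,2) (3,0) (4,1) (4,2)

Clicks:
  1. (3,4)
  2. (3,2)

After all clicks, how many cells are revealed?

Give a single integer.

Click 1 (3,4) count=0: revealed 6 new [(2,3) (2,4) (3,3) (3,4) (4,3) (4,4)] -> total=6
Click 2 (3,2) count=3: revealed 1 new [(3,2)] -> total=7

Answer: 7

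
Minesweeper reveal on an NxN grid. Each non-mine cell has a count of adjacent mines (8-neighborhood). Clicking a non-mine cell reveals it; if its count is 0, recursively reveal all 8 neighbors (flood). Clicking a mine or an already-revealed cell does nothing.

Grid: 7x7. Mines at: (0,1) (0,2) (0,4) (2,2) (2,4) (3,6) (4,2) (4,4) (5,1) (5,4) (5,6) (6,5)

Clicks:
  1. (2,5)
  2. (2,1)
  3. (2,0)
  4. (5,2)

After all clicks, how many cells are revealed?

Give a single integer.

Click 1 (2,5) count=2: revealed 1 new [(2,5)] -> total=1
Click 2 (2,1) count=1: revealed 1 new [(2,1)] -> total=2
Click 3 (2,0) count=0: revealed 7 new [(1,0) (1,1) (2,0) (3,0) (3,1) (4,0) (4,1)] -> total=9
Click 4 (5,2) count=2: revealed 1 new [(5,2)] -> total=10

Answer: 10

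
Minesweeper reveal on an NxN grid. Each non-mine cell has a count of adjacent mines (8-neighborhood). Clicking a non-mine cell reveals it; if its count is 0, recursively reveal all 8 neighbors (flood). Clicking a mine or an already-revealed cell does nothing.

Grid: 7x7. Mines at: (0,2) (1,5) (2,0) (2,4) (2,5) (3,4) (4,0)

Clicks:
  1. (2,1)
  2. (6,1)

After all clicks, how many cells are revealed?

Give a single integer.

Answer: 31

Derivation:
Click 1 (2,1) count=1: revealed 1 new [(2,1)] -> total=1
Click 2 (6,1) count=0: revealed 30 new [(1,1) (1,2) (1,3) (2,2) (2,3) (3,1) (3,2) (3,3) (3,5) (3,6) (4,1) (4,2) (4,3) (4,4) (4,5) (4,6) (5,0) (5,1) (5,2) (5,3) (5,4) (5,5) (5,6) (6,0) (6,1) (6,2) (6,3) (6,4) (6,5) (6,6)] -> total=31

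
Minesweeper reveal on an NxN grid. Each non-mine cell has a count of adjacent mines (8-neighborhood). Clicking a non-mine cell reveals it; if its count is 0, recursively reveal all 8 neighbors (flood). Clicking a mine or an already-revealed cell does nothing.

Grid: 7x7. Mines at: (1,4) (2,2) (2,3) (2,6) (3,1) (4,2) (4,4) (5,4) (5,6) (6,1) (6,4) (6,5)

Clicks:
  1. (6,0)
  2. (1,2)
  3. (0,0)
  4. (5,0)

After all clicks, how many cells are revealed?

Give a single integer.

Click 1 (6,0) count=1: revealed 1 new [(6,0)] -> total=1
Click 2 (1,2) count=2: revealed 1 new [(1,2)] -> total=2
Click 3 (0,0) count=0: revealed 9 new [(0,0) (0,1) (0,2) (0,3) (1,0) (1,1) (1,3) (2,0) (2,1)] -> total=11
Click 4 (5,0) count=1: revealed 1 new [(5,0)] -> total=12

Answer: 12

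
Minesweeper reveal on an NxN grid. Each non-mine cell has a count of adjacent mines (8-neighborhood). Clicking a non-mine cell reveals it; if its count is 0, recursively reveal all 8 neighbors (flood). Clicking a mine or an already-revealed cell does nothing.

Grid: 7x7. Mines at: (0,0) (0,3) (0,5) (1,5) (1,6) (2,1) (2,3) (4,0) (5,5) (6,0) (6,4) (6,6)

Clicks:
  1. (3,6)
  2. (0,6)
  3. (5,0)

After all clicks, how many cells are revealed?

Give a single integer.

Click 1 (3,6) count=0: revealed 9 new [(2,4) (2,5) (2,6) (3,4) (3,5) (3,6) (4,4) (4,5) (4,6)] -> total=9
Click 2 (0,6) count=3: revealed 1 new [(0,6)] -> total=10
Click 3 (5,0) count=2: revealed 1 new [(5,0)] -> total=11

Answer: 11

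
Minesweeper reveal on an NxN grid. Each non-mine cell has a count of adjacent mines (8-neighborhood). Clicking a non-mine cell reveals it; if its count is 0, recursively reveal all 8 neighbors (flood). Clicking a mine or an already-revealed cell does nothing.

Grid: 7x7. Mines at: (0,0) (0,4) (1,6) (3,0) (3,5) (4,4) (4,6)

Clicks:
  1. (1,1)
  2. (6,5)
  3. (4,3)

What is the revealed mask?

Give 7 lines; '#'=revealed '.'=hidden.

Click 1 (1,1) count=1: revealed 1 new [(1,1)] -> total=1
Click 2 (6,5) count=0: revealed 32 new [(0,1) (0,2) (0,3) (1,2) (1,3) (1,4) (2,1) (2,2) (2,3) (2,4) (3,1) (3,2) (3,3) (3,4) (4,0) (4,1) (4,2) (4,3) (5,0) (5,1) (5,2) (5,3) (5,4) (5,5) (5,6) (6,0) (6,1) (6,2) (6,3) (6,4) (6,5) (6,6)] -> total=33
Click 3 (4,3) count=1: revealed 0 new [(none)] -> total=33

Answer: .###...
.####..
.####..
.####..
####...
#######
#######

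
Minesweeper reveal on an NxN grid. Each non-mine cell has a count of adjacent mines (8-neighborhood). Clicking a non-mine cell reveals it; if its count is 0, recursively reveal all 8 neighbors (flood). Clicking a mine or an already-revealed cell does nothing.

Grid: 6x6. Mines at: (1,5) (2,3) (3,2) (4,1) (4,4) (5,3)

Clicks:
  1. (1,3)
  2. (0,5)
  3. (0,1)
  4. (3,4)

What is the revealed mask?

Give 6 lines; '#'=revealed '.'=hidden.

Answer: ######
#####.
###...
##..#.
......
......

Derivation:
Click 1 (1,3) count=1: revealed 1 new [(1,3)] -> total=1
Click 2 (0,5) count=1: revealed 1 new [(0,5)] -> total=2
Click 3 (0,1) count=0: revealed 14 new [(0,0) (0,1) (0,2) (0,3) (0,4) (1,0) (1,1) (1,2) (1,4) (2,0) (2,1) (2,2) (3,0) (3,1)] -> total=16
Click 4 (3,4) count=2: revealed 1 new [(3,4)] -> total=17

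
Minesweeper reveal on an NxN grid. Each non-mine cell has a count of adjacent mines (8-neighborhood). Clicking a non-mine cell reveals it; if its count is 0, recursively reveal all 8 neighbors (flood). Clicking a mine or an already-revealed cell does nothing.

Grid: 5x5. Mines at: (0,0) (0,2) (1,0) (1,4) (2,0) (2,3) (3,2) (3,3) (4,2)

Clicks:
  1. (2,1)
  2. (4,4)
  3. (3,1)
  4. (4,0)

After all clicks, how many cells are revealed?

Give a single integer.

Click 1 (2,1) count=3: revealed 1 new [(2,1)] -> total=1
Click 2 (4,4) count=1: revealed 1 new [(4,4)] -> total=2
Click 3 (3,1) count=3: revealed 1 new [(3,1)] -> total=3
Click 4 (4,0) count=0: revealed 3 new [(3,0) (4,0) (4,1)] -> total=6

Answer: 6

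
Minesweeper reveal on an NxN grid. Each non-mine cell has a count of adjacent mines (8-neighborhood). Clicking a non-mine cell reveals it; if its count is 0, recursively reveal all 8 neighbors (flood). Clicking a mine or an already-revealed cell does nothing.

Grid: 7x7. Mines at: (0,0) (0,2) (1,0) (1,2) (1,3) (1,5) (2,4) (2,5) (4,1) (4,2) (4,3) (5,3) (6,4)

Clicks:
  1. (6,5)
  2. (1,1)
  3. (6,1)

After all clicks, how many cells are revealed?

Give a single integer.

Answer: 8

Derivation:
Click 1 (6,5) count=1: revealed 1 new [(6,5)] -> total=1
Click 2 (1,1) count=4: revealed 1 new [(1,1)] -> total=2
Click 3 (6,1) count=0: revealed 6 new [(5,0) (5,1) (5,2) (6,0) (6,1) (6,2)] -> total=8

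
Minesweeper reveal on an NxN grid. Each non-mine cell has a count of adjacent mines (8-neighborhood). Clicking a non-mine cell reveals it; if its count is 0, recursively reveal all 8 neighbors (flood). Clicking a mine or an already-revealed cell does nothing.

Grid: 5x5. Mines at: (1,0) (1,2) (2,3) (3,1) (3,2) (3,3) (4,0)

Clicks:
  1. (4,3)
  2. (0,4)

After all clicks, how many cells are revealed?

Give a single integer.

Click 1 (4,3) count=2: revealed 1 new [(4,3)] -> total=1
Click 2 (0,4) count=0: revealed 4 new [(0,3) (0,4) (1,3) (1,4)] -> total=5

Answer: 5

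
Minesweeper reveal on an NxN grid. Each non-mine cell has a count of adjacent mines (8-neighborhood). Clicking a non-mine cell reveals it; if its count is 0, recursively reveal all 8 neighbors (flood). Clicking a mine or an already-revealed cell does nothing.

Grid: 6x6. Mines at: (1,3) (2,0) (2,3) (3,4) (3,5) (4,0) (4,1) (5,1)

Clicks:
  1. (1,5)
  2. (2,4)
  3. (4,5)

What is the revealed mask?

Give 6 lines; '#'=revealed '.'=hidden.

Answer: ....##
....##
....##
......
.....#
......

Derivation:
Click 1 (1,5) count=0: revealed 6 new [(0,4) (0,5) (1,4) (1,5) (2,4) (2,5)] -> total=6
Click 2 (2,4) count=4: revealed 0 new [(none)] -> total=6
Click 3 (4,5) count=2: revealed 1 new [(4,5)] -> total=7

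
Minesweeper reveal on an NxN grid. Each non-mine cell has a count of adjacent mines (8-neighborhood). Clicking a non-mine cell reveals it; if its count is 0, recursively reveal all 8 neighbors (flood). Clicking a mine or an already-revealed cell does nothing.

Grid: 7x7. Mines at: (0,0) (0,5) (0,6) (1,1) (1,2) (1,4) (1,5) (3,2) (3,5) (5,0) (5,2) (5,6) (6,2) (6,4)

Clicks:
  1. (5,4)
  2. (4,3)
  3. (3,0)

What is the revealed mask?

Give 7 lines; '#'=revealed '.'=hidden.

Click 1 (5,4) count=1: revealed 1 new [(5,4)] -> total=1
Click 2 (4,3) count=2: revealed 1 new [(4,3)] -> total=2
Click 3 (3,0) count=0: revealed 6 new [(2,0) (2,1) (3,0) (3,1) (4,0) (4,1)] -> total=8

Answer: .......
.......
##.....
##.....
##.#...
....#..
.......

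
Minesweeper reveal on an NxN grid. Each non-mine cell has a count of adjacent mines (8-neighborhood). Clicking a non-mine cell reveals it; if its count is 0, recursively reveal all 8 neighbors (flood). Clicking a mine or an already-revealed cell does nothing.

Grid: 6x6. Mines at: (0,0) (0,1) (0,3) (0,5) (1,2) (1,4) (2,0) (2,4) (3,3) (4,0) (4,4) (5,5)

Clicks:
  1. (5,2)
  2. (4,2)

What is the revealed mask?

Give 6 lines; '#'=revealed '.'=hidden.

Answer: ......
......
......
......
.###..
.###..

Derivation:
Click 1 (5,2) count=0: revealed 6 new [(4,1) (4,2) (4,3) (5,1) (5,2) (5,3)] -> total=6
Click 2 (4,2) count=1: revealed 0 new [(none)] -> total=6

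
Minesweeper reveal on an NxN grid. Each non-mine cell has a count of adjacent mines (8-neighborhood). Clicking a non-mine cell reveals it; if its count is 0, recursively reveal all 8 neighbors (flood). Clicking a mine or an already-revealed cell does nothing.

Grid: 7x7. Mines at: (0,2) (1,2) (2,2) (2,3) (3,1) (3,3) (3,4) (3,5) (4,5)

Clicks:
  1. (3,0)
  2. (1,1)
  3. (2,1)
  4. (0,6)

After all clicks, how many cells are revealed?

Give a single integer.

Click 1 (3,0) count=1: revealed 1 new [(3,0)] -> total=1
Click 2 (1,1) count=3: revealed 1 new [(1,1)] -> total=2
Click 3 (2,1) count=3: revealed 1 new [(2,1)] -> total=3
Click 4 (0,6) count=0: revealed 11 new [(0,3) (0,4) (0,5) (0,6) (1,3) (1,4) (1,5) (1,6) (2,4) (2,5) (2,6)] -> total=14

Answer: 14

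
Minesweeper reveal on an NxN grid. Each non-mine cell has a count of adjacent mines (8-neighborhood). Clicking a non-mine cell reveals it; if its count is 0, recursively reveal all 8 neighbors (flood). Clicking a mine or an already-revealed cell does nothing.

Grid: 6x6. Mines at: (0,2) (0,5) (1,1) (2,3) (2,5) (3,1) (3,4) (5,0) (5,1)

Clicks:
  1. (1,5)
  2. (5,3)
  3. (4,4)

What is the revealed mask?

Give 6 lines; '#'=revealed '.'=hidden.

Click 1 (1,5) count=2: revealed 1 new [(1,5)] -> total=1
Click 2 (5,3) count=0: revealed 8 new [(4,2) (4,3) (4,4) (4,5) (5,2) (5,3) (5,4) (5,5)] -> total=9
Click 3 (4,4) count=1: revealed 0 new [(none)] -> total=9

Answer: ......
.....#
......
......
..####
..####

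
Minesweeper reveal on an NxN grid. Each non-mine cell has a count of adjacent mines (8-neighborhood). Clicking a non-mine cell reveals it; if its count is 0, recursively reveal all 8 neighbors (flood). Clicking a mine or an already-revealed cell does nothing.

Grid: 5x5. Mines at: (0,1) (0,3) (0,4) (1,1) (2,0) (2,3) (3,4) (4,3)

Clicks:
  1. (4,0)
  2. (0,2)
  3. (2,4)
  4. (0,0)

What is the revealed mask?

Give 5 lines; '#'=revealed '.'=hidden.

Click 1 (4,0) count=0: revealed 6 new [(3,0) (3,1) (3,2) (4,0) (4,1) (4,2)] -> total=6
Click 2 (0,2) count=3: revealed 1 new [(0,2)] -> total=7
Click 3 (2,4) count=2: revealed 1 new [(2,4)] -> total=8
Click 4 (0,0) count=2: revealed 1 new [(0,0)] -> total=9

Answer: #.#..
.....
....#
###..
###..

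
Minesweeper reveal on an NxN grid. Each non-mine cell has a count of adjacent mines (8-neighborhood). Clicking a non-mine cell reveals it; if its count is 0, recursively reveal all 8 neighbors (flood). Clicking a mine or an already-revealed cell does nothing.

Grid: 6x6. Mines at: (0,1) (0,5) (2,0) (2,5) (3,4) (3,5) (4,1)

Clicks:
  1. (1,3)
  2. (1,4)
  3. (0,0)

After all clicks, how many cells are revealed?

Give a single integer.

Click 1 (1,3) count=0: revealed 14 new [(0,2) (0,3) (0,4) (1,1) (1,2) (1,3) (1,4) (2,1) (2,2) (2,3) (2,4) (3,1) (3,2) (3,3)] -> total=14
Click 2 (1,4) count=2: revealed 0 new [(none)] -> total=14
Click 3 (0,0) count=1: revealed 1 new [(0,0)] -> total=15

Answer: 15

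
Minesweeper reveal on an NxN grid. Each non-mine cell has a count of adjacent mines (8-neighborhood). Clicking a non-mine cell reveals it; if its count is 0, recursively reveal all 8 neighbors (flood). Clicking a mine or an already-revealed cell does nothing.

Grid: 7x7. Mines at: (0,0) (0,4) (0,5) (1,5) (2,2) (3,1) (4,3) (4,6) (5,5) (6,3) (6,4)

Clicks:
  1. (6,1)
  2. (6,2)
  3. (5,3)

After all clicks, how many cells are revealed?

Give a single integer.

Answer: 10

Derivation:
Click 1 (6,1) count=0: revealed 9 new [(4,0) (4,1) (4,2) (5,0) (5,1) (5,2) (6,0) (6,1) (6,2)] -> total=9
Click 2 (6,2) count=1: revealed 0 new [(none)] -> total=9
Click 3 (5,3) count=3: revealed 1 new [(5,3)] -> total=10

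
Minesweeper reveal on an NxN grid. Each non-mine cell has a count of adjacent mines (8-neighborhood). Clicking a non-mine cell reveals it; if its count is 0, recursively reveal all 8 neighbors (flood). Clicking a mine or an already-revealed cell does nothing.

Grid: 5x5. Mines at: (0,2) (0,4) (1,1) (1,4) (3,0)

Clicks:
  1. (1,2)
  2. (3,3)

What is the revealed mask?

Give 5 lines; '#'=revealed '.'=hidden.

Answer: .....
..#..
.####
.####
.####

Derivation:
Click 1 (1,2) count=2: revealed 1 new [(1,2)] -> total=1
Click 2 (3,3) count=0: revealed 12 new [(2,1) (2,2) (2,3) (2,4) (3,1) (3,2) (3,3) (3,4) (4,1) (4,2) (4,3) (4,4)] -> total=13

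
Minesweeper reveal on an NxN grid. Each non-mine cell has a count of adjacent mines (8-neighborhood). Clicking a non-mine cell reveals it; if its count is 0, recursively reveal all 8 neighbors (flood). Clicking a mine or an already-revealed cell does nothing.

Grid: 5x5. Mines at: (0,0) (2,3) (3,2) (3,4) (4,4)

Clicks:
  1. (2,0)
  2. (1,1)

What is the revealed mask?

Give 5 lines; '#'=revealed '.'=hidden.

Click 1 (2,0) count=0: revealed 8 new [(1,0) (1,1) (2,0) (2,1) (3,0) (3,1) (4,0) (4,1)] -> total=8
Click 2 (1,1) count=1: revealed 0 new [(none)] -> total=8

Answer: .....
##...
##...
##...
##...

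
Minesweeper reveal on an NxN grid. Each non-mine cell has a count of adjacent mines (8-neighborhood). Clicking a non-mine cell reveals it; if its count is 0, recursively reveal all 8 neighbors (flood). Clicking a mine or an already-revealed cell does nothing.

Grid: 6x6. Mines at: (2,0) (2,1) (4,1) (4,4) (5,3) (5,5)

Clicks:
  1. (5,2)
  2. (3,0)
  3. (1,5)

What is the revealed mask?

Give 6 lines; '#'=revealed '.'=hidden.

Click 1 (5,2) count=2: revealed 1 new [(5,2)] -> total=1
Click 2 (3,0) count=3: revealed 1 new [(3,0)] -> total=2
Click 3 (1,5) count=0: revealed 20 new [(0,0) (0,1) (0,2) (0,3) (0,4) (0,5) (1,0) (1,1) (1,2) (1,3) (1,4) (1,5) (2,2) (2,3) (2,4) (2,5) (3,2) (3,3) (3,4) (3,5)] -> total=22

Answer: ######
######
..####
#.####
......
..#...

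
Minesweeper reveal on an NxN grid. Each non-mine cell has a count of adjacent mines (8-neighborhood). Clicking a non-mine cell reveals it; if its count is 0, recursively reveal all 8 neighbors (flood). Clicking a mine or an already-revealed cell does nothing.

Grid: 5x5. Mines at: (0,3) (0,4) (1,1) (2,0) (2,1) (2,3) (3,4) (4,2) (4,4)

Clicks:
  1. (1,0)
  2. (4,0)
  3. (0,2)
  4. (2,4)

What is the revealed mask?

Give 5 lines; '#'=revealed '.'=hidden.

Click 1 (1,0) count=3: revealed 1 new [(1,0)] -> total=1
Click 2 (4,0) count=0: revealed 4 new [(3,0) (3,1) (4,0) (4,1)] -> total=5
Click 3 (0,2) count=2: revealed 1 new [(0,2)] -> total=6
Click 4 (2,4) count=2: revealed 1 new [(2,4)] -> total=7

Answer: ..#..
#....
....#
##...
##...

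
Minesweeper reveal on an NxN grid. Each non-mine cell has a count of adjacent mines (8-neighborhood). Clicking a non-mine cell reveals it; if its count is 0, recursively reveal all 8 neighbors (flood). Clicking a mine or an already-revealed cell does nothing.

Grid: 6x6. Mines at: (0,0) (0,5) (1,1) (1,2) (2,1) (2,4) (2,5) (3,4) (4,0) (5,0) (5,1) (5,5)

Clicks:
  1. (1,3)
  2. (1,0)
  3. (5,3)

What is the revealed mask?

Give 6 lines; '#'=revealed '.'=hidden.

Answer: ......
#..#..
......
......
..###.
..###.

Derivation:
Click 1 (1,3) count=2: revealed 1 new [(1,3)] -> total=1
Click 2 (1,0) count=3: revealed 1 new [(1,0)] -> total=2
Click 3 (5,3) count=0: revealed 6 new [(4,2) (4,3) (4,4) (5,2) (5,3) (5,4)] -> total=8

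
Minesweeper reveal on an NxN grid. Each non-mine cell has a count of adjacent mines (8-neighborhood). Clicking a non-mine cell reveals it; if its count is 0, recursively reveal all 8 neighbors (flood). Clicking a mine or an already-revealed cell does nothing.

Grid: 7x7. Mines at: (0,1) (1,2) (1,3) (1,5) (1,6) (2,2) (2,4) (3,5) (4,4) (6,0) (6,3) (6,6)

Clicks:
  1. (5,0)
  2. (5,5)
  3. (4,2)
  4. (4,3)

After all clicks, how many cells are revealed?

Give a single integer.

Answer: 17

Derivation:
Click 1 (5,0) count=1: revealed 1 new [(5,0)] -> total=1
Click 2 (5,5) count=2: revealed 1 new [(5,5)] -> total=2
Click 3 (4,2) count=0: revealed 15 new [(1,0) (1,1) (2,0) (2,1) (3,0) (3,1) (3,2) (3,3) (4,0) (4,1) (4,2) (4,3) (5,1) (5,2) (5,3)] -> total=17
Click 4 (4,3) count=1: revealed 0 new [(none)] -> total=17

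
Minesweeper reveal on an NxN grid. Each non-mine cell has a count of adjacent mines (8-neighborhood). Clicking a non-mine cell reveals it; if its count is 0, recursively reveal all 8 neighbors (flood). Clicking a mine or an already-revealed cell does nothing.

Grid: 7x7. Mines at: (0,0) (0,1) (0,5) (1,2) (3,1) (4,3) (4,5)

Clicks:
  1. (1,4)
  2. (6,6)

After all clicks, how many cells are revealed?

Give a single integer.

Answer: 18

Derivation:
Click 1 (1,4) count=1: revealed 1 new [(1,4)] -> total=1
Click 2 (6,6) count=0: revealed 17 new [(4,0) (4,1) (4,2) (5,0) (5,1) (5,2) (5,3) (5,4) (5,5) (5,6) (6,0) (6,1) (6,2) (6,3) (6,4) (6,5) (6,6)] -> total=18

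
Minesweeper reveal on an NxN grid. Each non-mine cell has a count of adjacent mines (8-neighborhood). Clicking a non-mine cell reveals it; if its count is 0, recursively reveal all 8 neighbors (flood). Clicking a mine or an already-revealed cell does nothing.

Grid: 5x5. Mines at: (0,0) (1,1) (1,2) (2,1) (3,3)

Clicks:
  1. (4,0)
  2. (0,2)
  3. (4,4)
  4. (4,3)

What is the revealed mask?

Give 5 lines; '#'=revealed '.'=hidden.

Click 1 (4,0) count=0: revealed 6 new [(3,0) (3,1) (3,2) (4,0) (4,1) (4,2)] -> total=6
Click 2 (0,2) count=2: revealed 1 new [(0,2)] -> total=7
Click 3 (4,4) count=1: revealed 1 new [(4,4)] -> total=8
Click 4 (4,3) count=1: revealed 1 new [(4,3)] -> total=9

Answer: ..#..
.....
.....
###..
#####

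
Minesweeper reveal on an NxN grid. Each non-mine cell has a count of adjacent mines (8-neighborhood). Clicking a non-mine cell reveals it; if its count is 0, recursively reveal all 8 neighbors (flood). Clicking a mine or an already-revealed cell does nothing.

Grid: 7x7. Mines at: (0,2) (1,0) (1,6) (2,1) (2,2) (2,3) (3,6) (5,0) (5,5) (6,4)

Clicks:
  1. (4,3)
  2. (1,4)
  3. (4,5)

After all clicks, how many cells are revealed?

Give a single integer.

Click 1 (4,3) count=0: revealed 15 new [(3,1) (3,2) (3,3) (3,4) (4,1) (4,2) (4,3) (4,4) (5,1) (5,2) (5,3) (5,4) (6,1) (6,2) (6,3)] -> total=15
Click 2 (1,4) count=1: revealed 1 new [(1,4)] -> total=16
Click 3 (4,5) count=2: revealed 1 new [(4,5)] -> total=17

Answer: 17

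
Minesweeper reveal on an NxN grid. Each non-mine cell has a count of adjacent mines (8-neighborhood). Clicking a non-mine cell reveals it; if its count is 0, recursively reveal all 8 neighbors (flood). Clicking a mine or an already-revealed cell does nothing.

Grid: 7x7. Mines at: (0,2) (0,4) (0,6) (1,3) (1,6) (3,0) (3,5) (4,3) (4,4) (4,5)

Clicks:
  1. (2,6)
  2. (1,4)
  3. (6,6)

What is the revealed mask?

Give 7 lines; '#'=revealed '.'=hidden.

Click 1 (2,6) count=2: revealed 1 new [(2,6)] -> total=1
Click 2 (1,4) count=2: revealed 1 new [(1,4)] -> total=2
Click 3 (6,6) count=0: revealed 17 new [(4,0) (4,1) (4,2) (5,0) (5,1) (5,2) (5,3) (5,4) (5,5) (5,6) (6,0) (6,1) (6,2) (6,3) (6,4) (6,5) (6,6)] -> total=19

Answer: .......
....#..
......#
.......
###....
#######
#######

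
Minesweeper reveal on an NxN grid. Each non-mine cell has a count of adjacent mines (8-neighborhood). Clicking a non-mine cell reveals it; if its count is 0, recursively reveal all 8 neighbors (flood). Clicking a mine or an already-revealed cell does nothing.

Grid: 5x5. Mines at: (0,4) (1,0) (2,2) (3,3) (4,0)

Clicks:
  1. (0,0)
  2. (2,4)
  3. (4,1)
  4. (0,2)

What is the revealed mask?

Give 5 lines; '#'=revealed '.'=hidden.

Click 1 (0,0) count=1: revealed 1 new [(0,0)] -> total=1
Click 2 (2,4) count=1: revealed 1 new [(2,4)] -> total=2
Click 3 (4,1) count=1: revealed 1 new [(4,1)] -> total=3
Click 4 (0,2) count=0: revealed 6 new [(0,1) (0,2) (0,3) (1,1) (1,2) (1,3)] -> total=9

Answer: ####.
.###.
....#
.....
.#...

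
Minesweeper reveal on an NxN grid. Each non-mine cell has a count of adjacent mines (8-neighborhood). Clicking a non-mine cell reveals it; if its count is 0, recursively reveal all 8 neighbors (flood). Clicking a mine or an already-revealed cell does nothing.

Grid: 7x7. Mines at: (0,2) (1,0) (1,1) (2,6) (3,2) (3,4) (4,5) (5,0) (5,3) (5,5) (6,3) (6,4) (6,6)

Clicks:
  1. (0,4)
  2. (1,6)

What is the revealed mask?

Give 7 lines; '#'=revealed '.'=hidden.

Click 1 (0,4) count=0: revealed 11 new [(0,3) (0,4) (0,5) (0,6) (1,3) (1,4) (1,5) (1,6) (2,3) (2,4) (2,5)] -> total=11
Click 2 (1,6) count=1: revealed 0 new [(none)] -> total=11

Answer: ...####
...####
...###.
.......
.......
.......
.......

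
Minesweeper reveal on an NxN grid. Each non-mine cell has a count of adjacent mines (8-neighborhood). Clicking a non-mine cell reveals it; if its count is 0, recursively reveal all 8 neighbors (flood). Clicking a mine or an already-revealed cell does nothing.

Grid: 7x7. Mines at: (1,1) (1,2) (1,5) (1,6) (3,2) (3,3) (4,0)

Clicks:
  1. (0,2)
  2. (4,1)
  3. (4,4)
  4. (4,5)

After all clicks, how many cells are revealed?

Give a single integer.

Click 1 (0,2) count=2: revealed 1 new [(0,2)] -> total=1
Click 2 (4,1) count=2: revealed 1 new [(4,1)] -> total=2
Click 3 (4,4) count=1: revealed 1 new [(4,4)] -> total=3
Click 4 (4,5) count=0: revealed 24 new [(2,4) (2,5) (2,6) (3,4) (3,5) (3,6) (4,2) (4,3) (4,5) (4,6) (5,0) (5,1) (5,2) (5,3) (5,4) (5,5) (5,6) (6,0) (6,1) (6,2) (6,3) (6,4) (6,5) (6,6)] -> total=27

Answer: 27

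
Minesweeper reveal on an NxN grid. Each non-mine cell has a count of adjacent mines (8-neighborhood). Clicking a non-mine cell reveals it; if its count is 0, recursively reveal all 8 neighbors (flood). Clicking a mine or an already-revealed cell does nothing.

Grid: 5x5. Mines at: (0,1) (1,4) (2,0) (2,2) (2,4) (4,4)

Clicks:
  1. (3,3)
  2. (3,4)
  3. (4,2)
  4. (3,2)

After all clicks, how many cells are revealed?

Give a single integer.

Click 1 (3,3) count=3: revealed 1 new [(3,3)] -> total=1
Click 2 (3,4) count=2: revealed 1 new [(3,4)] -> total=2
Click 3 (4,2) count=0: revealed 7 new [(3,0) (3,1) (3,2) (4,0) (4,1) (4,2) (4,3)] -> total=9
Click 4 (3,2) count=1: revealed 0 new [(none)] -> total=9

Answer: 9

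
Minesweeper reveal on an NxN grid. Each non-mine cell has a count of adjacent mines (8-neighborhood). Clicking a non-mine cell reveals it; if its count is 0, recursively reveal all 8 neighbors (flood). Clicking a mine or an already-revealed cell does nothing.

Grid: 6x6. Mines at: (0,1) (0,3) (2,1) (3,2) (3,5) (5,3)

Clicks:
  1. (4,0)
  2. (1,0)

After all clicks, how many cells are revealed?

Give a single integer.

Answer: 9

Derivation:
Click 1 (4,0) count=0: revealed 8 new [(3,0) (3,1) (4,0) (4,1) (4,2) (5,0) (5,1) (5,2)] -> total=8
Click 2 (1,0) count=2: revealed 1 new [(1,0)] -> total=9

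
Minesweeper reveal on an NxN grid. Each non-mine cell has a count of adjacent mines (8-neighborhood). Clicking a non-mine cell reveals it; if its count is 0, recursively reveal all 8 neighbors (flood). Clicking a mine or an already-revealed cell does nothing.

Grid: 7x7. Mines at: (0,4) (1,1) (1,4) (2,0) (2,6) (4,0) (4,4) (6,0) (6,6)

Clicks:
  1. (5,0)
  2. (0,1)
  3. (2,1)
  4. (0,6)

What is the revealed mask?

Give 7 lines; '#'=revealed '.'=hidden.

Answer: .#...##
.....##
.#.....
.......
.......
#......
.......

Derivation:
Click 1 (5,0) count=2: revealed 1 new [(5,0)] -> total=1
Click 2 (0,1) count=1: revealed 1 new [(0,1)] -> total=2
Click 3 (2,1) count=2: revealed 1 new [(2,1)] -> total=3
Click 4 (0,6) count=0: revealed 4 new [(0,5) (0,6) (1,5) (1,6)] -> total=7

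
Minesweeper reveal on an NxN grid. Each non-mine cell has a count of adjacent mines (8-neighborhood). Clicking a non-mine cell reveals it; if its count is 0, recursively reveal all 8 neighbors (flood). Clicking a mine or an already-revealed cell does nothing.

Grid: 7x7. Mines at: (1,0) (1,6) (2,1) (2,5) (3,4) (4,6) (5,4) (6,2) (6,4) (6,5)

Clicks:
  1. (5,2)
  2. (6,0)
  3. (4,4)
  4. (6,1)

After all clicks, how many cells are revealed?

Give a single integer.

Click 1 (5,2) count=1: revealed 1 new [(5,2)] -> total=1
Click 2 (6,0) count=0: revealed 13 new [(3,0) (3,1) (3,2) (3,3) (4,0) (4,1) (4,2) (4,3) (5,0) (5,1) (5,3) (6,0) (6,1)] -> total=14
Click 3 (4,4) count=2: revealed 1 new [(4,4)] -> total=15
Click 4 (6,1) count=1: revealed 0 new [(none)] -> total=15

Answer: 15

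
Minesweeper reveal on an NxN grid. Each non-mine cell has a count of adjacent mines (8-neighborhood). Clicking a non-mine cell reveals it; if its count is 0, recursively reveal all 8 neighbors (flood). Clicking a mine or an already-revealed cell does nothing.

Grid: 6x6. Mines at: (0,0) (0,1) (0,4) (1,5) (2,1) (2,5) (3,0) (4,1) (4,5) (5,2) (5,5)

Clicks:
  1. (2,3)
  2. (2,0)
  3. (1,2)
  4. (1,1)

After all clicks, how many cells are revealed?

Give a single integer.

Answer: 14

Derivation:
Click 1 (2,3) count=0: revealed 12 new [(1,2) (1,3) (1,4) (2,2) (2,3) (2,4) (3,2) (3,3) (3,4) (4,2) (4,3) (4,4)] -> total=12
Click 2 (2,0) count=2: revealed 1 new [(2,0)] -> total=13
Click 3 (1,2) count=2: revealed 0 new [(none)] -> total=13
Click 4 (1,1) count=3: revealed 1 new [(1,1)] -> total=14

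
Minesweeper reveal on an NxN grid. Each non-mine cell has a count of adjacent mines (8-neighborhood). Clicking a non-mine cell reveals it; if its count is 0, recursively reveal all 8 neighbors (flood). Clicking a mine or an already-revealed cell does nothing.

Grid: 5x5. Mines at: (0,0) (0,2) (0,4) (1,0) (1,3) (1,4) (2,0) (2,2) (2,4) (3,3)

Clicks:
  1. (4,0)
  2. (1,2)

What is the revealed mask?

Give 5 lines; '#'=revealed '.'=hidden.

Answer: .....
..#..
.....
###..
###..

Derivation:
Click 1 (4,0) count=0: revealed 6 new [(3,0) (3,1) (3,2) (4,0) (4,1) (4,2)] -> total=6
Click 2 (1,2) count=3: revealed 1 new [(1,2)] -> total=7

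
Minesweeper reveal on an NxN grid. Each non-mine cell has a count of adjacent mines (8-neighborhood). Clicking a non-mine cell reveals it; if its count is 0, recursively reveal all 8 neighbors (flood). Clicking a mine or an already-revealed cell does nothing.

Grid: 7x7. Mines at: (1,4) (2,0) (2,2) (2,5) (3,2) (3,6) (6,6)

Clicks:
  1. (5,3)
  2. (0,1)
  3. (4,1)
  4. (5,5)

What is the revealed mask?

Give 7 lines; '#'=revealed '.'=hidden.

Click 1 (5,3) count=0: revealed 23 new [(3,0) (3,1) (3,3) (3,4) (3,5) (4,0) (4,1) (4,2) (4,3) (4,4) (4,5) (5,0) (5,1) (5,2) (5,3) (5,4) (5,5) (6,0) (6,1) (6,2) (6,3) (6,4) (6,5)] -> total=23
Click 2 (0,1) count=0: revealed 8 new [(0,0) (0,1) (0,2) (0,3) (1,0) (1,1) (1,2) (1,3)] -> total=31
Click 3 (4,1) count=1: revealed 0 new [(none)] -> total=31
Click 4 (5,5) count=1: revealed 0 new [(none)] -> total=31

Answer: ####...
####...
.......
##.###.
######.
######.
######.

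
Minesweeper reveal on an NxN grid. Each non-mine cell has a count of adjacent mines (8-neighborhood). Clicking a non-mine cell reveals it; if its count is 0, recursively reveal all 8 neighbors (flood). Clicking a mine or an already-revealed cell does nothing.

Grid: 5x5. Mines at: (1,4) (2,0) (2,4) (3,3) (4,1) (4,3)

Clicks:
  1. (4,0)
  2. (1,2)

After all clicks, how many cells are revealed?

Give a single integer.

Click 1 (4,0) count=1: revealed 1 new [(4,0)] -> total=1
Click 2 (1,2) count=0: revealed 11 new [(0,0) (0,1) (0,2) (0,3) (1,0) (1,1) (1,2) (1,3) (2,1) (2,2) (2,3)] -> total=12

Answer: 12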